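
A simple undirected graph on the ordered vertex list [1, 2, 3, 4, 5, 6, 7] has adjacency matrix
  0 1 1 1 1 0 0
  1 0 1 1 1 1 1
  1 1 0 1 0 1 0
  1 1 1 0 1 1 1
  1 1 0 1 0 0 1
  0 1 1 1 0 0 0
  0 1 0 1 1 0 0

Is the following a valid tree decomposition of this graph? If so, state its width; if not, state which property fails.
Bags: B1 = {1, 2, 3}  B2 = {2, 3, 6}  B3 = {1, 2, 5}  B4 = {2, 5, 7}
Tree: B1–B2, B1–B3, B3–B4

A tree decomposition must satisfy three properties: every vertex lies in some bag; for every edge, both endpoints lie together in some bag; and for every vertex, the bags containing it form a connected subtree. Here vertex 4 appears in no bag, so the decomposition is invalid.

No — vertex 4 appears in no bag.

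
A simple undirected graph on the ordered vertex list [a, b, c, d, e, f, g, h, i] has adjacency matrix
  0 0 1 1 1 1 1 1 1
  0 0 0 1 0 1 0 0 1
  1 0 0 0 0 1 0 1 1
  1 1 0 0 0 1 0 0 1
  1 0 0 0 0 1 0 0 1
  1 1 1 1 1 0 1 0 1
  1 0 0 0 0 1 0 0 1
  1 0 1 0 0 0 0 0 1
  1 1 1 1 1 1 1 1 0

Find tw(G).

A width-3 tree decomposition is:
Bags: B1 = {a, d, f, i}  B2 = {b, d, f, i}  B3 = {a, c, f, i}  B4 = {a, c, h, i}  B5 = {a, e, f, i}  B6 = {a, f, g, i}
Tree: B1–B2, B1–B3, B3–B4, B1–B5, B5–B6
The largest bag has 4 vertices, giving width 3; this decomposition certifies tw(G) ≤ 3. On the other hand G contains the 4-clique {a, c, h, i}. A clique must lie in a single bag of any decomposition, so no decomposition can have width below 3. The upper and lower bounds meet at 3, so that is the treewidth.

3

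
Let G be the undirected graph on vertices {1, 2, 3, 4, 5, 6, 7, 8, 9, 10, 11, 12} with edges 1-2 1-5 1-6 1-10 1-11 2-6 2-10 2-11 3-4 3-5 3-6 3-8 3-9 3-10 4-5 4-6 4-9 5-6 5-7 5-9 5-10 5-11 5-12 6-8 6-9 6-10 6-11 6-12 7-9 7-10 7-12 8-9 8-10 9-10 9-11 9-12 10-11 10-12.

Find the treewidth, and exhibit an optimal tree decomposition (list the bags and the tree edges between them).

Every bag has size at most 5, so the width is 5 − 1 = 4 and tw(G) ≤ 4. For the lower bound, the 5 vertices {3, 6, 8, 9, 10} are pairwise adjacent, and any tree decomposition puts a clique entirely inside one bag — forcing width ≥ 4. Therefore the treewidth is 4.

Treewidth 4.
One such decomposition:
Bags: B1 = {5, 6, 9, 10, 12}  B2 = {5, 7, 9, 10, 12}  B3 = {3, 5, 6, 9, 10}  B4 = {3, 4, 5, 6, 9}  B5 = {3, 6, 8, 9, 10}  B6 = {5, 6, 9, 10, 11}  B7 = {1, 5, 6, 10, 11}  B8 = {1, 2, 6, 10, 11}
Tree: B1–B2, B1–B3, B3–B4, B3–B5, B1–B6, B6–B7, B7–B8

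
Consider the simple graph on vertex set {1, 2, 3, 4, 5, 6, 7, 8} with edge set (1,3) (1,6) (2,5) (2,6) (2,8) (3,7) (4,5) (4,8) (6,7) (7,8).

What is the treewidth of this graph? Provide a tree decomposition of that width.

Treewidth 2.
Bags: B1 = {2, 4, 5}  B2 = {2, 4, 8}  B3 = {2, 6, 8}  B4 = {6, 7, 8}  B5 = {1, 6, 7}  B6 = {1, 3, 7}
Tree: B1–B2, B2–B3, B3–B4, B4–B5, B5–B6

Each bag holds 3 vertices, so the decomposition has width 2, which upper-bounds the treewidth. Since 5–4–8–2–5 is a cycle in G, G is not acyclic. Forests are exactly the graphs of treewidth ≤ 1, so tw(G) ≥ 2. Combining the bounds, tw(G) = 2.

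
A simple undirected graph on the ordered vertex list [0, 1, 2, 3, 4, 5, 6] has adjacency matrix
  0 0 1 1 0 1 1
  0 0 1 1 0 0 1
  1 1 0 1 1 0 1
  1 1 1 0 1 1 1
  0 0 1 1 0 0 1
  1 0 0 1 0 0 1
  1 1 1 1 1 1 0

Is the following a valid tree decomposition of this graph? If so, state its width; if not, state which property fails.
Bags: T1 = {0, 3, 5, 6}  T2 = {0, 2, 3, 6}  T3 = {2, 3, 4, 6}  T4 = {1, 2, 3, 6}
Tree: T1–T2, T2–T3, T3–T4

Yes; width 3.

Checking the three conditions: (i) the bags cover all of {0, 1, 2, 3, 4, 5, 6}; (ii) for each edge, some bag contains both endpoints; (iii) the bags containing any fixed vertex form a subtree. All hold, so the decomposition is valid with width 4 − 1 = 3.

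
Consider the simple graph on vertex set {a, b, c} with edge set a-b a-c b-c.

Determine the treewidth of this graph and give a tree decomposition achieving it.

Treewidth 2.
One such decomposition:
Bags: B1 = {a, b, c}
Tree: (single bag)

A single bag containing all 3 vertices is trivially a valid decomposition of width 2. For the lower bound, the 3 vertices {a, b, c} are pairwise adjacent, and any tree decomposition puts a clique entirely inside one bag — forcing width ≥ 2. Combining the bounds, tw(G) = 2.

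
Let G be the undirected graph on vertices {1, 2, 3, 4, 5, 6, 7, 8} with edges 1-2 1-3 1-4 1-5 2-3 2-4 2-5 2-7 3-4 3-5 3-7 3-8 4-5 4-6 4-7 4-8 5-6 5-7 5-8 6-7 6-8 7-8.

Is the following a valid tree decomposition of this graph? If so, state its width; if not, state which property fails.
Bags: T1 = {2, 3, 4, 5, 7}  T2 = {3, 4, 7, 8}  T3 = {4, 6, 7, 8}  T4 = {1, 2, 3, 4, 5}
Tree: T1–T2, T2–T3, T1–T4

A tree decomposition must satisfy three properties: every vertex lies in some bag; for every edge, both endpoints lie together in some bag; and for every vertex, the bags containing it form a connected subtree. Here edge (5,8) lies in no bag, so the decomposition is invalid.

No — edge (5,8) lies in no bag.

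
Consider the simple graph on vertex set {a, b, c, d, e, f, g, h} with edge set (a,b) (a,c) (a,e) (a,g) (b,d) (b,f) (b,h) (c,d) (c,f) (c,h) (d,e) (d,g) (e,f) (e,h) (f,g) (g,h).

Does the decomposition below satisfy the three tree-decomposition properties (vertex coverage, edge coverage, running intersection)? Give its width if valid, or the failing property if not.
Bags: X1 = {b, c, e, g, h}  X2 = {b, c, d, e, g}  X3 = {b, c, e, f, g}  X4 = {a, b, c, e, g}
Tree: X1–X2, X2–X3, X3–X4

Yes; width 4.

Vertex coverage: the bags together contain {a, b, c, d, e, f, g, h}, the full vertex set. Edge coverage: each edge of G has both endpoints in at least one bag. Running intersection: for every vertex, the bags containing it form a connected subtree. All three properties hold, so this is a valid tree decomposition of width max|bag| − 1 = 4, and hence tw(G) ≤ 4.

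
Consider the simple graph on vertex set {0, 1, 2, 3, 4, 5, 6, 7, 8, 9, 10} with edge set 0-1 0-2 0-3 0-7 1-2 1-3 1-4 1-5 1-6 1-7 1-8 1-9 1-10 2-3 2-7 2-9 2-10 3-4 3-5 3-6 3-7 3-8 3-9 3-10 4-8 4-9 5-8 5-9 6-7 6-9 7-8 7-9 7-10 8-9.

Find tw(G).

A width-4 tree decomposition is:
Bags: B1 = {1, 3, 7, 8, 9}  B2 = {1, 2, 3, 7, 9}  B3 = {0, 1, 2, 3, 7}  B4 = {1, 3, 5, 8, 9}  B5 = {1, 3, 4, 8, 9}  B6 = {1, 2, 3, 7, 10}  B7 = {1, 3, 6, 7, 9}
Tree: B1–B2, B2–B3, B1–B4, B4–B5, B3–B6, B2–B7
Each bag holds 5 vertices, so the decomposition has width 4, which upper-bounds the treewidth. On the other hand G contains the 5-clique {1, 3, 4, 8, 9}. A clique must lie in a single bag of any decomposition, so no decomposition can have width below 4. Combining the bounds, tw(G) = 4.

4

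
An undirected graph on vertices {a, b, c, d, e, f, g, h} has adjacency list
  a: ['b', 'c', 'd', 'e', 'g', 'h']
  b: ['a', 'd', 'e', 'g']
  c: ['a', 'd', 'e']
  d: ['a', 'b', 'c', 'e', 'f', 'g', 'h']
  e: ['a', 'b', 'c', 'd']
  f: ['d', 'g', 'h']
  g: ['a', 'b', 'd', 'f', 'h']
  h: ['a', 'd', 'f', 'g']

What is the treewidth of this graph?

3

A width-3 tree decomposition is:
Bags: B1 = {a, b, d, e}  B2 = {a, b, d, g}  B3 = {a, d, g, h}  B4 = {d, f, g, h}  B5 = {a, c, d, e}
Tree: B1–B2, B2–B3, B3–B4, B1–B5
The largest bag has 4 vertices, giving width 3; this decomposition certifies tw(G) ≤ 3. On the other hand G contains the 4-clique {a, d, g, h}. A clique must lie in a single bag of any decomposition, so no decomposition can have width below 3. Therefore the treewidth is 3.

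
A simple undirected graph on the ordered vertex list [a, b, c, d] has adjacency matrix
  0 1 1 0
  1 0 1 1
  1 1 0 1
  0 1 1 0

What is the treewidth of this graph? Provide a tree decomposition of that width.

Treewidth 2.
One optimal decomposition is:
Bags: B1 = {b, c, d}  B2 = {a, b, c}
Tree: B1–B2

Every bag has size at most 3, so the width is 3 − 1 = 2 and tw(G) ≤ 2. On the other hand G contains the 3-clique {b, c, d}. A clique must lie in a single bag of any decomposition, so no decomposition can have width below 2. Therefore the treewidth is 2.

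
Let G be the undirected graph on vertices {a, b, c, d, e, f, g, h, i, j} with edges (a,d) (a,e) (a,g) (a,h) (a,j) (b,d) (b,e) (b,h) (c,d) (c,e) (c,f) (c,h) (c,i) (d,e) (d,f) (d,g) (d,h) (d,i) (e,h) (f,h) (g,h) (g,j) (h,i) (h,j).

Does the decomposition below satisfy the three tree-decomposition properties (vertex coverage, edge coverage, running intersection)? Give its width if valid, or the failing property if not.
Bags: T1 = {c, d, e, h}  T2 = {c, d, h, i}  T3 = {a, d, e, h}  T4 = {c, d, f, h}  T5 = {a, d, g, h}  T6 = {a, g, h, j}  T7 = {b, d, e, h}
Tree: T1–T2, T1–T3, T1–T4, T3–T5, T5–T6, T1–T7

Yes; width 3.

Vertex coverage: the bags together contain {a, b, c, d, e, f, g, h, i, j}, the full vertex set. Edge coverage: each edge of G has both endpoints in at least one bag. Running intersection: for every vertex, the bags containing it form a connected subtree. All three properties hold, so this is a valid tree decomposition of width max|bag| − 1 = 3, and hence tw(G) ≤ 3.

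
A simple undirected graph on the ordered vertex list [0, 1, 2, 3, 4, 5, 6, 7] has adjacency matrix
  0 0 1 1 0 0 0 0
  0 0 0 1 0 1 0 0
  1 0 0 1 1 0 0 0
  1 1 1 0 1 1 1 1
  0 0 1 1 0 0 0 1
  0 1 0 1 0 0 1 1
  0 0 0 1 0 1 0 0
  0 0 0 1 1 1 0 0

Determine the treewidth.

A width-2 tree decomposition is:
Bags: B1 = {3, 5, 7}  B2 = {1, 3, 5}  B3 = {3, 4, 7}  B4 = {3, 5, 6}  B5 = {2, 3, 4}  B6 = {0, 2, 3}
Tree: B1–B2, B1–B3, B2–B4, B3–B5, B5–B6
Each bag holds 3 vertices, so the decomposition has width 2, which upper-bounds the treewidth. For the lower bound, the 3 vertices {0, 2, 3} are pairwise adjacent, and any tree decomposition puts a clique entirely inside one bag — forcing width ≥ 2. The upper and lower bounds meet at 2, so that is the treewidth.

2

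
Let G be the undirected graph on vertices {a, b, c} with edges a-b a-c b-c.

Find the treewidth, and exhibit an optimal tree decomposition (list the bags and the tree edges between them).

With just one bag of size 3, the width is 3 − 1 = 2, so tw(G) ≤ 2. For the lower bound, the 3 vertices {a, b, c} are pairwise adjacent, and any tree decomposition puts a clique entirely inside one bag — forcing width ≥ 2. Therefore the treewidth is 2.

Treewidth 2.
One optimal decomposition is:
Bags: B1 = {a, b, c}
Tree: (single bag)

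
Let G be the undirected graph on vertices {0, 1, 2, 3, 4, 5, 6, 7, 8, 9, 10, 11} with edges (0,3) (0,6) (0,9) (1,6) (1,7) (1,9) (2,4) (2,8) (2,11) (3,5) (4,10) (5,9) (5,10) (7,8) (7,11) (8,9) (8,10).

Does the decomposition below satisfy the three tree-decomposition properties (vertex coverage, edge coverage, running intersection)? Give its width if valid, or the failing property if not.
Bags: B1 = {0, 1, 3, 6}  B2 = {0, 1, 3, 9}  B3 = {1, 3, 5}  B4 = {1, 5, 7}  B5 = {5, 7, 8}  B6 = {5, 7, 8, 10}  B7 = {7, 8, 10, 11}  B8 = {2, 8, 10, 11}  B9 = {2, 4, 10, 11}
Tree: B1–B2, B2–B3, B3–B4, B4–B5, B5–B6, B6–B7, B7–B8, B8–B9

No — edge (9,5) lies in no bag.

A tree decomposition must satisfy three properties: every vertex lies in some bag; for every edge, both endpoints lie together in some bag; and for every vertex, the bags containing it form a connected subtree. Here edge (9,5) lies in no bag, so the decomposition is invalid.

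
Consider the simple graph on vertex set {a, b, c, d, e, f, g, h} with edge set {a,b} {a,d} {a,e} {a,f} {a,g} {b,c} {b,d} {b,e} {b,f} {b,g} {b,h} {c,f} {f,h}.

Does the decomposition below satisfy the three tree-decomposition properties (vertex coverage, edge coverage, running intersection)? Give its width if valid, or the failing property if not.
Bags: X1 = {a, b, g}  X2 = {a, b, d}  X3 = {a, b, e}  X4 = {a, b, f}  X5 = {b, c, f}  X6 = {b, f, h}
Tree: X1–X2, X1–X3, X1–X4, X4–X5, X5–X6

Vertex coverage: the bags together contain {a, b, c, d, e, f, g, h}, the full vertex set. Edge coverage: each edge of G has both endpoints in at least one bag. Running intersection: for every vertex, the bags containing it form a connected subtree. All three properties hold, so this is a valid tree decomposition of width max|bag| − 1 = 2, and hence tw(G) ≤ 2.

Yes; width 2.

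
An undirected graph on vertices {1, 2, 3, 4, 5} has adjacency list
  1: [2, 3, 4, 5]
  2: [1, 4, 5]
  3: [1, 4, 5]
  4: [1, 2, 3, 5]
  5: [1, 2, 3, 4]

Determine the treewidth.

A width-3 tree decomposition is:
Bags: B1 = {1, 3, 4, 5}  B2 = {1, 2, 4, 5}
Tree: B1–B2
Each bag holds 4 vertices, so the decomposition has width 3, which upper-bounds the treewidth. For the lower bound, the 4 vertices {1, 2, 4, 5} are pairwise adjacent, and any tree decomposition puts a clique entirely inside one bag — forcing width ≥ 3. The upper and lower bounds meet at 3, so that is the treewidth.

3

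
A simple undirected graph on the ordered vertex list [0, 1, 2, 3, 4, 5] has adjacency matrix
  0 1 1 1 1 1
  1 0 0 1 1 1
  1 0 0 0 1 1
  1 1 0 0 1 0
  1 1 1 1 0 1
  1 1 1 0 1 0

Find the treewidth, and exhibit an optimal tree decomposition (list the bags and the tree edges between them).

Each bag holds 4 vertices, so the decomposition has width 3, which upper-bounds the treewidth. For the lower bound, the 4 vertices {0, 1, 3, 4} are pairwise adjacent, and any tree decomposition puts a clique entirely inside one bag — forcing width ≥ 3. Therefore the treewidth is 3.

Treewidth 3.
One such decomposition:
Bags: B1 = {0, 2, 4, 5}  B2 = {0, 1, 4, 5}  B3 = {0, 1, 3, 4}
Tree: B1–B2, B2–B3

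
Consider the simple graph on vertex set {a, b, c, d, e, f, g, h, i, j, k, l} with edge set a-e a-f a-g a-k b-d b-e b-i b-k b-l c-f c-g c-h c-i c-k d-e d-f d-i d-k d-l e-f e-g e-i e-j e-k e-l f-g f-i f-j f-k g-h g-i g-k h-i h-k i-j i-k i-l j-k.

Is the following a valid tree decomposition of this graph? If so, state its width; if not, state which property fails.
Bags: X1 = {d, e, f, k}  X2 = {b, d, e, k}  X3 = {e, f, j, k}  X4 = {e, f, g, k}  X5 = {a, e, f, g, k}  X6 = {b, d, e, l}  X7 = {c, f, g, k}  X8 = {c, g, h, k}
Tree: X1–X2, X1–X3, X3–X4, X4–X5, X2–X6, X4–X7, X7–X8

A tree decomposition must satisfy three properties: every vertex lies in some bag; for every edge, both endpoints lie together in some bag; and for every vertex, the bags containing it form a connected subtree. Here vertex i appears in no bag, so the decomposition is invalid.

No — vertex i appears in no bag.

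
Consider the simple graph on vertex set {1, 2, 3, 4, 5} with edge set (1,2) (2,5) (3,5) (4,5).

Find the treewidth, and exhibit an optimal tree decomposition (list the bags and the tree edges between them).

Treewidth 1.
Bags: B1 = {1, 2}  B2 = {2, 5}  B3 = {4, 5}  B4 = {3, 5}
Tree: B1–B2, B2–B3, B2–B4

Every bag has size at most 2, so the width is 2 − 1 = 1 and tw(G) ≤ 1. Any graph with an edge has treewidth ≥ 1, and G has the edge 2–1. Combining the bounds, tw(G) = 1.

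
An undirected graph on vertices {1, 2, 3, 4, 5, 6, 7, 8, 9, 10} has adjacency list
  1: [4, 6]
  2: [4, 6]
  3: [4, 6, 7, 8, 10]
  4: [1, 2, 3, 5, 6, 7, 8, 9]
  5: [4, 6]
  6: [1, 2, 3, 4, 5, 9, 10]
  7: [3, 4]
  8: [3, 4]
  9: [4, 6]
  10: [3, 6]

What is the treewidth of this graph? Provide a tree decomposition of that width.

Treewidth 2.
One such decomposition:
Bags: B1 = {3, 4, 6}  B2 = {4, 6, 9}  B3 = {1, 4, 6}  B4 = {3, 6, 10}  B5 = {3, 4, 8}  B6 = {3, 4, 7}  B7 = {4, 5, 6}  B8 = {2, 4, 6}
Tree: B1–B2, B1–B3, B1–B4, B1–B5, B5–B6, B2–B7, B1–B8

The largest bag has 3 vertices, giving width 2; this decomposition certifies tw(G) ≤ 2. Conversely, {3, 6, 10} is a clique of size 3, and the vertices of any clique must share a bag in every tree decomposition; so some bag has ≥ 3 vertices and tw(G) ≥ 2. Hence tw(G) = 2 exactly.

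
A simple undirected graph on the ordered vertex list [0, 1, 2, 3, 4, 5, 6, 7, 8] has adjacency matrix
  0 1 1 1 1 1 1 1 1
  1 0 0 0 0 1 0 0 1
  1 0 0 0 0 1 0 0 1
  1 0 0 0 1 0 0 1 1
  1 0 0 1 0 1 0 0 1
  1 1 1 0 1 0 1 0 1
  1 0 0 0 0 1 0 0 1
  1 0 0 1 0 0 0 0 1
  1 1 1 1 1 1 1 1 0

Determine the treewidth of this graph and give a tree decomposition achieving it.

Treewidth 3.
One optimal decomposition is:
Bags: B1 = {0, 3, 4, 8}  B2 = {0, 4, 5, 8}  B3 = {0, 1, 5, 8}  B4 = {0, 2, 5, 8}  B5 = {0, 3, 7, 8}  B6 = {0, 5, 6, 8}
Tree: B1–B2, B2–B3, B3–B4, B1–B5, B3–B6

Each bag holds 4 vertices, so the decomposition has width 3, which upper-bounds the treewidth. For the lower bound, the 4 vertices {0, 3, 4, 8} are pairwise adjacent, and any tree decomposition puts a clique entirely inside one bag — forcing width ≥ 3. The upper and lower bounds meet at 3, so that is the treewidth.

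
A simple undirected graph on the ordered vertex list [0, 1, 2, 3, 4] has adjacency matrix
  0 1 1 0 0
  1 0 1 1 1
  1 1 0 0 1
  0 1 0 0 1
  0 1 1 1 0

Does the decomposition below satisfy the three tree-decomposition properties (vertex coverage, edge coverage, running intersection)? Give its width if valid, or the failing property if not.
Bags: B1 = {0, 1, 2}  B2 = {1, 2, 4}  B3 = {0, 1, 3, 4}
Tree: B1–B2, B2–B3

No — bags containing vertex 0 are not connected in the tree.

A tree decomposition must satisfy three properties: every vertex lies in some bag; for every edge, both endpoints lie together in some bag; and for every vertex, the bags containing it form a connected subtree. Here bags containing vertex 0 are not connected in the tree, so the decomposition is invalid.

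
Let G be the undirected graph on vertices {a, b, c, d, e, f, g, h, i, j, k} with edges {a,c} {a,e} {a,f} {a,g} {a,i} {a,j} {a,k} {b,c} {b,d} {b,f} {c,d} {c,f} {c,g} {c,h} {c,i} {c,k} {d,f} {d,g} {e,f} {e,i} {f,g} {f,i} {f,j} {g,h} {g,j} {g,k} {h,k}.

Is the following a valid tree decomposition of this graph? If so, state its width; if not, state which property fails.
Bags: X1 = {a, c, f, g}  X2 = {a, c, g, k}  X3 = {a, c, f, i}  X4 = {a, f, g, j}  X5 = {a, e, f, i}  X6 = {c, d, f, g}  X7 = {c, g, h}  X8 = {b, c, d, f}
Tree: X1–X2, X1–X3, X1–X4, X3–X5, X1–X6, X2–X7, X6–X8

No — edge (k,h) lies in no bag.

A tree decomposition must satisfy three properties: every vertex lies in some bag; for every edge, both endpoints lie together in some bag; and for every vertex, the bags containing it form a connected subtree. Here edge (k,h) lies in no bag, so the decomposition is invalid.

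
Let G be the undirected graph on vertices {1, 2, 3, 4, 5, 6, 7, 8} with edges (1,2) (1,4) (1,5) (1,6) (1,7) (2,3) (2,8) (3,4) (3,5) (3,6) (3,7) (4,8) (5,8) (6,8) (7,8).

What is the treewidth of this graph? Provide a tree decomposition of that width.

Each bag holds 4 vertices, so the decomposition has width 3, which upper-bounds the treewidth. For the lower bound: the 4 vertex sets {3,5}, {1,2}, {8}, {7} are disjoint, each induces a connected subgraph, and every pair is joined by at least one edge of G. Contracting each set to a single vertex therefore yields K_{4} as a minor, and since treewidth is minor-monotone, tw(G) ≥ tw(K_{4}) = 3. Therefore the treewidth is 3.

Treewidth 3.
Bags: B1 = {1, 3, 5, 8}  B2 = {1, 2, 3, 8}  B3 = {1, 3, 7, 8}  B4 = {1, 3, 4, 8}  B5 = {1, 3, 6, 8}
Tree: B1–B2, B2–B3, B3–B4, B4–B5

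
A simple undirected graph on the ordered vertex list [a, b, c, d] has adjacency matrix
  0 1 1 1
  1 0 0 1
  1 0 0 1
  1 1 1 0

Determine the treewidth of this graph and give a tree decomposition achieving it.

Each bag holds 3 vertices, so the decomposition has width 2, which upper-bounds the treewidth. For the lower bound, the 3 vertices {a, c, d} are pairwise adjacent, and any tree decomposition puts a clique entirely inside one bag — forcing width ≥ 2. Combining the bounds, tw(G) = 2.

Treewidth 2.
Bags: B1 = {a, b, d}  B2 = {a, c, d}
Tree: B1–B2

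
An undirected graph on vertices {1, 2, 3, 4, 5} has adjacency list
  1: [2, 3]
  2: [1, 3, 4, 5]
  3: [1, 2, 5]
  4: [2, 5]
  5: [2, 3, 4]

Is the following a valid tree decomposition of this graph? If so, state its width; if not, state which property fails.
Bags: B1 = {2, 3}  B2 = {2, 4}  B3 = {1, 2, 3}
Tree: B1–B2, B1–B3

No — vertex 5 appears in no bag.

A tree decomposition must satisfy three properties: every vertex lies in some bag; for every edge, both endpoints lie together in some bag; and for every vertex, the bags containing it form a connected subtree. Here vertex 5 appears in no bag, so the decomposition is invalid.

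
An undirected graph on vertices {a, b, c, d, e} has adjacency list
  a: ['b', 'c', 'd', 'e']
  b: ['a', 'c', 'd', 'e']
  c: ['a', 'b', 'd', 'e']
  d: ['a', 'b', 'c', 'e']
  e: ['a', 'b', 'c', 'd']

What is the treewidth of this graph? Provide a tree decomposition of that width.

Treewidth 4.
One optimal decomposition is:
Bags: B1 = {a, b, c, d, e}
Tree: (single bag)

A single bag containing all 5 vertices is trivially a valid decomposition of width 4. For the lower bound, the 5 vertices {a, b, c, d, e} are pairwise adjacent, and any tree decomposition puts a clique entirely inside one bag — forcing width ≥ 4. The upper and lower bounds meet at 4, so that is the treewidth.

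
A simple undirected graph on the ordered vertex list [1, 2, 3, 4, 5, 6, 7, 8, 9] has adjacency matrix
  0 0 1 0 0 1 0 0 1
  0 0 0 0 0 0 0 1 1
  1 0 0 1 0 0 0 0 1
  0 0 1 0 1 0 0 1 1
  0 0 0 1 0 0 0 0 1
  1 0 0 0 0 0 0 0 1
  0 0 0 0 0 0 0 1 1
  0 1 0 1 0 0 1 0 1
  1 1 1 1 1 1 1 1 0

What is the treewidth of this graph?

A width-2 tree decomposition is:
Bags: B1 = {3, 4, 9}  B2 = {1, 3, 9}  B3 = {4, 8, 9}  B4 = {7, 8, 9}  B5 = {4, 5, 9}  B6 = {1, 6, 9}  B7 = {2, 8, 9}
Tree: B1–B2, B1–B3, B3–B4, B3–B5, B2–B6, B4–B7
The largest bag has 3 vertices, giving width 2; this decomposition certifies tw(G) ≤ 2. Conversely, {1, 3, 9} is a clique of size 3, and the vertices of any clique must share a bag in every tree decomposition; so some bag has ≥ 3 vertices and tw(G) ≥ 2. The upper and lower bounds meet at 2, so that is the treewidth.

2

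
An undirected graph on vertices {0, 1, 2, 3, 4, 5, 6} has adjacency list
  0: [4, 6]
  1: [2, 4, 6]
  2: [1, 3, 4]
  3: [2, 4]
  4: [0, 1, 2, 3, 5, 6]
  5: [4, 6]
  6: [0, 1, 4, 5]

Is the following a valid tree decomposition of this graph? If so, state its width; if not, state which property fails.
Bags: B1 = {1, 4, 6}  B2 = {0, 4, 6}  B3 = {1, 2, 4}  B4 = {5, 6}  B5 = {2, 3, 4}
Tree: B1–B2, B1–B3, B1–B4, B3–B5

No — edge (4,5) lies in no bag.

A tree decomposition must satisfy three properties: every vertex lies in some bag; for every edge, both endpoints lie together in some bag; and for every vertex, the bags containing it form a connected subtree. Here edge (4,5) lies in no bag, so the decomposition is invalid.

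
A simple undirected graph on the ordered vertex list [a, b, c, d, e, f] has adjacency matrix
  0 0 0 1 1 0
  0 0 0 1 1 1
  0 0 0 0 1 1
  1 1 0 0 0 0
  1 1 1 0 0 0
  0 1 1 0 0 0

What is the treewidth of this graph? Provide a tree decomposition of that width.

Treewidth 2.
Bags: B1 = {a, b, d}  B2 = {a, b, e}  B3 = {b, e, f}  B4 = {c, e, f}
Tree: B1–B2, B2–B3, B3–B4

The largest bag has 3 vertices, giving width 2; this decomposition certifies tw(G) ≤ 2. The edges d–a–e–b–d form a cycle, so G is not a tree and its treewidth is at least 2. The upper and lower bounds meet at 2, so that is the treewidth.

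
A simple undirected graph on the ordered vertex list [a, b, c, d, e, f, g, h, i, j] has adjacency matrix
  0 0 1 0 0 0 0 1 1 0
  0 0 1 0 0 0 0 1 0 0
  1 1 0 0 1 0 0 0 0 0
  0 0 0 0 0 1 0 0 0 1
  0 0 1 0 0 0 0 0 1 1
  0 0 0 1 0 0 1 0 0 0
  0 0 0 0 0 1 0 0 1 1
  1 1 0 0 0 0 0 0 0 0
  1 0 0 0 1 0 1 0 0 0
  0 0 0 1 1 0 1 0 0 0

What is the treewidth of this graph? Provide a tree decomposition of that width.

Treewidth 2.
One such decomposition:
Bags: B1 = {a, b, h}  B2 = {a, b, c}  B3 = {a, c, i}  B4 = {c, e, i}  B5 = {e, g, i}  B6 = {e, g, j}  B7 = {f, g, j}  B8 = {d, f, j}
Tree: B1–B2, B2–B3, B3–B4, B4–B5, B5–B6, B6–B7, B7–B8

Every bag has size at most 3, so the width is 3 − 1 = 2 and tw(G) ≤ 2. For the lower bound, G contains the cycle h–b–c–a–h, so G is not a forest; only forests have treewidth ≤ 1, hence tw(G) ≥ 2. Combining the bounds, tw(G) = 2.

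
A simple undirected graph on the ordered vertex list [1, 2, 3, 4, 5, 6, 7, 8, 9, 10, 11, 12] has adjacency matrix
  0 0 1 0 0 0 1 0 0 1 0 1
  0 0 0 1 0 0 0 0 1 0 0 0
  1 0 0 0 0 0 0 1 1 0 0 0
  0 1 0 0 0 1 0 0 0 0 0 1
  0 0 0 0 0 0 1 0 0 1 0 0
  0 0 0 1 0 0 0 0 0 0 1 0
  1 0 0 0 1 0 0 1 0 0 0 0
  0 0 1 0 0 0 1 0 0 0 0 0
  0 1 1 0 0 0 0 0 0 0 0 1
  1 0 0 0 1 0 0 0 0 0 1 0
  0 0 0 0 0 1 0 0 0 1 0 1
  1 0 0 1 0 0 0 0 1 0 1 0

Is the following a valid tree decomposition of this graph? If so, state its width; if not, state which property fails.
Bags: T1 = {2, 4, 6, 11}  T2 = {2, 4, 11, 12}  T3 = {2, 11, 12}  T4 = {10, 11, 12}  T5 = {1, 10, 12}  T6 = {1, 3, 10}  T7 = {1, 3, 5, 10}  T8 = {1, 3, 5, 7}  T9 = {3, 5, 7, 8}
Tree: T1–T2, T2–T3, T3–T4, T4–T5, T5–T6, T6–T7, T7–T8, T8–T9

No — vertex 9 appears in no bag.

A tree decomposition must satisfy three properties: every vertex lies in some bag; for every edge, both endpoints lie together in some bag; and for every vertex, the bags containing it form a connected subtree. Here vertex 9 appears in no bag, so the decomposition is invalid.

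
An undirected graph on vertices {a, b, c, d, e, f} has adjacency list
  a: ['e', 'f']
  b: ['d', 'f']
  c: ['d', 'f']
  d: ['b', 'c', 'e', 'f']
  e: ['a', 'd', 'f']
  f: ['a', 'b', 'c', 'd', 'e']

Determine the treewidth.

2

A width-2 tree decomposition is:
Bags: B1 = {a, e, f}  B2 = {d, e, f}  B3 = {b, d, f}  B4 = {c, d, f}
Tree: B1–B2, B2–B3, B3–B4
Each bag holds 3 vertices, so the decomposition has width 2, which upper-bounds the treewidth. On the other hand G contains the 3-clique {d, e, f}. A clique must lie in a single bag of any decomposition, so no decomposition can have width below 2. Hence tw(G) = 2 exactly.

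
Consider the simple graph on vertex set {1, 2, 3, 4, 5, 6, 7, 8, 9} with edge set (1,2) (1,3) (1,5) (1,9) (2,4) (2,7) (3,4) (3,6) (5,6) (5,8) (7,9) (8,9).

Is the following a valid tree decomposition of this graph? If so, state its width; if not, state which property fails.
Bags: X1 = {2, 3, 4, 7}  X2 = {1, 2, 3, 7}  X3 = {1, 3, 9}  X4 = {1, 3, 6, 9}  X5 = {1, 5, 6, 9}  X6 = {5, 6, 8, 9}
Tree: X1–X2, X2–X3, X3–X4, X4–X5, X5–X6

No — edge (7,9) lies in no bag.

A tree decomposition must satisfy three properties: every vertex lies in some bag; for every edge, both endpoints lie together in some bag; and for every vertex, the bags containing it form a connected subtree. Here edge (7,9) lies in no bag, so the decomposition is invalid.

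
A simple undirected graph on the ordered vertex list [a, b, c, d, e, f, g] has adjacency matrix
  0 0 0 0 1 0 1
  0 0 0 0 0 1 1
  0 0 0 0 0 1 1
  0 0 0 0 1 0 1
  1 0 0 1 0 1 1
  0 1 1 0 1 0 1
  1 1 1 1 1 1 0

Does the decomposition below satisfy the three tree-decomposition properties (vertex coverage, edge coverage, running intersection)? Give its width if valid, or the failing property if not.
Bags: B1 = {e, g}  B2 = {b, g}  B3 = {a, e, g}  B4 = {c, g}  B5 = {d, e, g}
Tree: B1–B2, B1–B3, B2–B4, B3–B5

No — vertex f appears in no bag.

A tree decomposition must satisfy three properties: every vertex lies in some bag; for every edge, both endpoints lie together in some bag; and for every vertex, the bags containing it form a connected subtree. Here vertex f appears in no bag, so the decomposition is invalid.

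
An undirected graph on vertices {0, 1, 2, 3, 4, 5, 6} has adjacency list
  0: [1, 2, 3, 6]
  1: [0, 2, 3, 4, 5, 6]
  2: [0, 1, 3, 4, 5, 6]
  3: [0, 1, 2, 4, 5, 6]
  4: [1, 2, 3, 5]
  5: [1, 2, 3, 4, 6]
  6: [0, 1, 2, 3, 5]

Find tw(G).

A width-4 tree decomposition is:
Bags: B1 = {0, 1, 2, 3, 6}  B2 = {1, 2, 3, 5, 6}  B3 = {1, 2, 3, 4, 5}
Tree: B1–B2, B2–B3
Every bag has size at most 5, so the width is 5 − 1 = 4 and tw(G) ≤ 4. On the other hand G contains the 5-clique {0, 1, 2, 3, 6}. A clique must lie in a single bag of any decomposition, so no decomposition can have width below 4. Hence tw(G) = 4 exactly.

4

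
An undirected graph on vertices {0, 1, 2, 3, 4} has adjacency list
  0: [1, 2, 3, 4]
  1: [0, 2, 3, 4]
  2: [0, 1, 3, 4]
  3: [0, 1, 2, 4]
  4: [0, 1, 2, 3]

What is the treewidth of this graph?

4

A width-4 tree decomposition is:
Bags: B1 = {0, 1, 2, 3, 4}
Tree: (single bag)
A single bag containing all 5 vertices is trivially a valid decomposition of width 4. On the other hand G contains the 5-clique {0, 1, 2, 3, 4}. A clique must lie in a single bag of any decomposition, so no decomposition can have width below 4. The upper and lower bounds meet at 4, so that is the treewidth.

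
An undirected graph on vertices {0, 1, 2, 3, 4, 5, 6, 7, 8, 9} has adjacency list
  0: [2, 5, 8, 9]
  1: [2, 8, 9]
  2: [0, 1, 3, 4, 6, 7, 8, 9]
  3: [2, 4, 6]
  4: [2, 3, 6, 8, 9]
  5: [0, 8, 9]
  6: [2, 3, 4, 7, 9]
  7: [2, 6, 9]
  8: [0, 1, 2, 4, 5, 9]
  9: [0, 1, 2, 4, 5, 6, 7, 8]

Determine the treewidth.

A width-3 tree decomposition is:
Bags: B1 = {2, 4, 8, 9}  B2 = {2, 4, 6, 9}  B3 = {0, 2, 8, 9}  B4 = {2, 3, 4, 6}  B5 = {0, 5, 8, 9}  B6 = {1, 2, 8, 9}  B7 = {2, 6, 7, 9}
Tree: B1–B2, B1–B3, B2–B4, B3–B5, B3–B6, B2–B7
Every bag has size at most 4, so the width is 4 − 1 = 3 and tw(G) ≤ 3. Conversely, {0, 2, 8, 9} is a clique of size 4, and the vertices of any clique must share a bag in every tree decomposition; so some bag has ≥ 4 vertices and tw(G) ≥ 3. Therefore the treewidth is 3.

3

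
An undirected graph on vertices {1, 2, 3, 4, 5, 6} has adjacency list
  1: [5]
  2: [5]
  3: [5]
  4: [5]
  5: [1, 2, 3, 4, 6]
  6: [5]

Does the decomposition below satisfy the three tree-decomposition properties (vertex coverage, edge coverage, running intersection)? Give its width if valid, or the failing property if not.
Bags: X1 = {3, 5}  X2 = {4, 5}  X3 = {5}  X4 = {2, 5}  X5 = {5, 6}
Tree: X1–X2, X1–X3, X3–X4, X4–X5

No — vertex 1 appears in no bag.

A tree decomposition must satisfy three properties: every vertex lies in some bag; for every edge, both endpoints lie together in some bag; and for every vertex, the bags containing it form a connected subtree. Here vertex 1 appears in no bag, so the decomposition is invalid.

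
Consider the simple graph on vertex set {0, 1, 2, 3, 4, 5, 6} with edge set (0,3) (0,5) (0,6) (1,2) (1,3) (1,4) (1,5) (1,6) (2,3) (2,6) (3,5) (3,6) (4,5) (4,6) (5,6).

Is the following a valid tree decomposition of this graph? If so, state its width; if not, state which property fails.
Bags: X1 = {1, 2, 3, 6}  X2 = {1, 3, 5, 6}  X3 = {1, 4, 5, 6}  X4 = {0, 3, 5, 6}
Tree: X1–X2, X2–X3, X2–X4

Every vertex of G appears in some bag (union = {0, 1, 2, 3, 4, 5, 6}); every edge is covered by a bag; and for each vertex v the set of bags containing v is connected in the bag tree. The decomposition is therefore valid. The largest bag has 4 vertices, so the width is 3.

Yes; width 3.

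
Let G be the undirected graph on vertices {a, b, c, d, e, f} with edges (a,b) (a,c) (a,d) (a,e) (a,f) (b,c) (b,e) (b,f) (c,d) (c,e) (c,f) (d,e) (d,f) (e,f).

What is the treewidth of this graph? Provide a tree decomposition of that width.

Treewidth 4.
One such decomposition:
Bags: B1 = {a, b, c, e, f}  B2 = {a, c, d, e, f}
Tree: B1–B2

Every bag has size at most 5, so the width is 5 − 1 = 4 and tw(G) ≤ 4. For the lower bound, the 5 vertices {a, c, d, e, f} are pairwise adjacent, and any tree decomposition puts a clique entirely inside one bag — forcing width ≥ 4. Combining the bounds, tw(G) = 4.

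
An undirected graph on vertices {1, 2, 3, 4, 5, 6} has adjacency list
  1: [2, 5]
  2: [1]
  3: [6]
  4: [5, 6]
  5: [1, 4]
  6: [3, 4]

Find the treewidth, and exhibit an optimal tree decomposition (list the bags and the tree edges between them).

Every bag has size at most 2, so the width is 2 − 1 = 1 and tw(G) ≤ 1. Since G has at least one edge (e.g. 2–1), it is not an edgeless graph, so tw(G) ≥ 1. The upper and lower bounds meet at 1, so that is the treewidth.

Treewidth 1.
One optimal decomposition is:
Bags: B1 = {1, 2}  B2 = {1, 5}  B3 = {4, 5}  B4 = {4, 6}  B5 = {3, 6}
Tree: B1–B2, B2–B3, B3–B4, B4–B5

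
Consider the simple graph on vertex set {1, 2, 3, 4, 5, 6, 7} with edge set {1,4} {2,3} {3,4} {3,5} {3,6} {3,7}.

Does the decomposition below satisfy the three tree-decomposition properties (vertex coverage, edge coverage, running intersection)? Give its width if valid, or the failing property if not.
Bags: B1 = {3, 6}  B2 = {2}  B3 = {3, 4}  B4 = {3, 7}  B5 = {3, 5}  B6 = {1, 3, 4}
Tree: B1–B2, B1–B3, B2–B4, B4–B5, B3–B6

A tree decomposition must satisfy three properties: every vertex lies in some bag; for every edge, both endpoints lie together in some bag; and for every vertex, the bags containing it form a connected subtree. Here edge (3,2) lies in no bag, so the decomposition is invalid.

No — edge (3,2) lies in no bag.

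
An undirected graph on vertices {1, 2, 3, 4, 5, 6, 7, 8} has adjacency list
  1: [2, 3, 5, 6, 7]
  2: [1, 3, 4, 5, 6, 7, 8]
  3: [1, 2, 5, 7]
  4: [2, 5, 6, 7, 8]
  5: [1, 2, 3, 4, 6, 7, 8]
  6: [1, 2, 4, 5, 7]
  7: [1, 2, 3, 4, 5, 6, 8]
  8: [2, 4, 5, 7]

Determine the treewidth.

4

A width-4 tree decomposition is:
Bags: B1 = {2, 4, 5, 7, 8}  B2 = {2, 4, 5, 6, 7}  B3 = {1, 2, 5, 6, 7}  B4 = {1, 2, 3, 5, 7}
Tree: B1–B2, B2–B3, B3–B4
The largest bag has 5 vertices, giving width 4; this decomposition certifies tw(G) ≤ 4. Conversely, {2, 4, 5, 7, 8} is a clique of size 5, and the vertices of any clique must share a bag in every tree decomposition; so some bag has ≥ 5 vertices and tw(G) ≥ 4. Hence tw(G) = 4 exactly.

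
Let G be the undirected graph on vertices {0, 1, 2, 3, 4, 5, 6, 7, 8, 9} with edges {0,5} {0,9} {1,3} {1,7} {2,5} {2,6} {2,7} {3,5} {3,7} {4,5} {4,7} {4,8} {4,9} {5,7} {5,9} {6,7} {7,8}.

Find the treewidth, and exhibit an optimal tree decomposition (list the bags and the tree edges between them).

Each bag holds 3 vertices, so the decomposition has width 2, which upper-bounds the treewidth. On the other hand G contains the 3-clique {0, 5, 9}. A clique must lie in a single bag of any decomposition, so no decomposition can have width below 2. Therefore the treewidth is 2.

Treewidth 2.
Bags: B1 = {2, 6, 7}  B2 = {2, 5, 7}  B3 = {4, 5, 7}  B4 = {3, 5, 7}  B5 = {4, 5, 9}  B6 = {4, 7, 8}  B7 = {0, 5, 9}  B8 = {1, 3, 7}
Tree: B1–B2, B2–B3, B3–B4, B3–B5, B3–B6, B5–B7, B4–B8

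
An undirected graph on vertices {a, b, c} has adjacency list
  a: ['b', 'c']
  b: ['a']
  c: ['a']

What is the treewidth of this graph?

A width-1 tree decomposition is:
Bags: B1 = {a, c}  B2 = {a, b}
Tree: B1–B2
The largest bag has 2 vertices, giving width 1; this decomposition certifies tw(G) ≤ 1. Since G has at least one edge (e.g. c–a), it is not an edgeless graph, so tw(G) ≥ 1. Hence tw(G) = 1 exactly.

1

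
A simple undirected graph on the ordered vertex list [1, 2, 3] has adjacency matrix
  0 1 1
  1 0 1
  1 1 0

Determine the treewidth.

2

A width-2 tree decomposition is:
Bags: B1 = {1, 2, 3}
Tree: (single bag)
With just one bag of size 3, the width is 3 − 1 = 2, so tw(G) ≤ 2. For the lower bound, the 3 vertices {1, 2, 3} are pairwise adjacent, and any tree decomposition puts a clique entirely inside one bag — forcing width ≥ 2. The upper and lower bounds meet at 2, so that is the treewidth.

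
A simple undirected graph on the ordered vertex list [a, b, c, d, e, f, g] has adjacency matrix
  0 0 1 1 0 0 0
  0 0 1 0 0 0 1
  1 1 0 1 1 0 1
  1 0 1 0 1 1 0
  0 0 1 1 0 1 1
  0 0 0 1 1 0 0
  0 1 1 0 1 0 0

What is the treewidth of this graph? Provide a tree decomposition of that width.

Every bag has size at most 3, so the width is 3 − 1 = 2 and tw(G) ≤ 2. For the lower bound, the 3 vertices {c, d, e} are pairwise adjacent, and any tree decomposition puts a clique entirely inside one bag — forcing width ≥ 2. The upper and lower bounds meet at 2, so that is the treewidth.

Treewidth 2.
Bags: B1 = {c, d, e}  B2 = {d, e, f}  B3 = {c, e, g}  B4 = {b, c, g}  B5 = {a, c, d}
Tree: B1–B2, B1–B3, B3–B4, B1–B5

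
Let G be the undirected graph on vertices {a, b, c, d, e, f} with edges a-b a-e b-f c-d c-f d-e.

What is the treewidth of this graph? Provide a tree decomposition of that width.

Every bag has size at most 3, so the width is 3 − 1 = 2 and tw(G) ≤ 2. For the lower bound, G contains the cycle b–f–c–d–e–a–b, so G is not a forest; only forests have treewidth ≤ 1, hence tw(G) ≥ 2. Combining the bounds, tw(G) = 2.

Treewidth 2.
Bags: B1 = {b, c, f}  B2 = {b, c, d}  B3 = {b, d, e}  B4 = {a, b, e}
Tree: B1–B2, B2–B3, B3–B4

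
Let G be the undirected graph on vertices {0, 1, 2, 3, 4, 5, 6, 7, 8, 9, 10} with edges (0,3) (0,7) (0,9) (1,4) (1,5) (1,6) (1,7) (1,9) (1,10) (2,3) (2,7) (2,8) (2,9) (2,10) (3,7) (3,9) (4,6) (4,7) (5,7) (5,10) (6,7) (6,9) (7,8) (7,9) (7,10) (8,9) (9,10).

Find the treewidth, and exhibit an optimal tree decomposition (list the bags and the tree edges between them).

Treewidth 3.
Bags: B1 = {2, 3, 7, 9}  B2 = {2, 7, 9, 10}  B3 = {1, 7, 9, 10}  B4 = {1, 5, 7, 10}  B5 = {1, 6, 7, 9}  B6 = {0, 3, 7, 9}  B7 = {2, 7, 8, 9}  B8 = {1, 4, 6, 7}
Tree: B1–B2, B2–B3, B3–B4, B3–B5, B1–B6, B2–B7, B5–B8

The largest bag has 4 vertices, giving width 3; this decomposition certifies tw(G) ≤ 3. On the other hand G contains the 4-clique {0, 3, 7, 9}. A clique must lie in a single bag of any decomposition, so no decomposition can have width below 3. Hence tw(G) = 3 exactly.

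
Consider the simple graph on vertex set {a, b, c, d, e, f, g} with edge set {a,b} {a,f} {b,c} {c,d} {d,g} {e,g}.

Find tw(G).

1

A width-1 tree decomposition is:
Bags: B1 = {a, f}  B2 = {a, b}  B3 = {b, c}  B4 = {c, d}  B5 = {d, g}  B6 = {e, g}
Tree: B1–B2, B2–B3, B3–B4, B4–B5, B5–B6
Each bag holds 2 vertices, so the decomposition has width 1, which upper-bounds the treewidth. Any graph with an edge has treewidth ≥ 1, and G has the edge f–a. Combining the bounds, tw(G) = 1.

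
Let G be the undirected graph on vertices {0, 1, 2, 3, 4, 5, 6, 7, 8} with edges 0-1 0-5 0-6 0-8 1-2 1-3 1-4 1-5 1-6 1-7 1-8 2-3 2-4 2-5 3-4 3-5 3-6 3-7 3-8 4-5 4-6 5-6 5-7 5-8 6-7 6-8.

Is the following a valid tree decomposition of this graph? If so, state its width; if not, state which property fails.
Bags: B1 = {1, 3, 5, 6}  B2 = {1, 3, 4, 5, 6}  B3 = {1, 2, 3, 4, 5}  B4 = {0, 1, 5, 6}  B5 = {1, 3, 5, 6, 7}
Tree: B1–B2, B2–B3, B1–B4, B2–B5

No — vertex 8 appears in no bag.

A tree decomposition must satisfy three properties: every vertex lies in some bag; for every edge, both endpoints lie together in some bag; and for every vertex, the bags containing it form a connected subtree. Here vertex 8 appears in no bag, so the decomposition is invalid.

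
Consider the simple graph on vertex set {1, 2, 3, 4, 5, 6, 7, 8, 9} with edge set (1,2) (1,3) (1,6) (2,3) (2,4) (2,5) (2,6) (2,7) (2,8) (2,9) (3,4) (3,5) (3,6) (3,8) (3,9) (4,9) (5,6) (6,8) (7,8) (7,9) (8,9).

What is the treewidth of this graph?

3

A width-3 tree decomposition is:
Bags: B1 = {2, 3, 8, 9}  B2 = {2, 3, 6, 8}  B3 = {2, 7, 8, 9}  B4 = {2, 3, 5, 6}  B5 = {1, 2, 3, 6}  B6 = {2, 3, 4, 9}
Tree: B1–B2, B1–B3, B2–B4, B2–B5, B1–B6
Every bag has size at most 4, so the width is 4 − 1 = 3 and tw(G) ≤ 3. For the lower bound, the 4 vertices {2, 3, 8, 9} are pairwise adjacent, and any tree decomposition puts a clique entirely inside one bag — forcing width ≥ 3. Therefore the treewidth is 3.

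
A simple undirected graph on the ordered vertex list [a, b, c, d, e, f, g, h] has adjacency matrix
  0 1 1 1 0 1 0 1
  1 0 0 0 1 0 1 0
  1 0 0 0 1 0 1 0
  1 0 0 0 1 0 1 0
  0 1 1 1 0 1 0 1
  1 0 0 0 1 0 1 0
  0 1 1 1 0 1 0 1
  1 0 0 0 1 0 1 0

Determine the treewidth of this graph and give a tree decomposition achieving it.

Treewidth 3.
One optimal decomposition is:
Bags: B1 = {a, e, g, h}  B2 = {a, b, e, g}  B3 = {a, c, e, g}  B4 = {a, e, f, g}  B5 = {a, d, e, g}
Tree: B1–B2, B2–B3, B3–B4, B4–B5

Every bag has size at most 4, so the width is 4 − 1 = 3 and tw(G) ≤ 3. For the lower bound: the 4 vertex sets {e,h}, {a,b}, {g}, {c} are disjoint, each induces a connected subgraph, and every pair is joined by at least one edge of G. Contracting each set to a single vertex therefore yields K_{4} as a minor, and since treewidth is minor-monotone, tw(G) ≥ tw(K_{4}) = 3. Hence tw(G) = 3 exactly.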